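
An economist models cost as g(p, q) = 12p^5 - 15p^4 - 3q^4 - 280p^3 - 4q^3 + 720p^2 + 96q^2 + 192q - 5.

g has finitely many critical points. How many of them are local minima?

2

g separates as a function of p plus a function of q, so ∇g=0 decouples.
∂g/∂p = 60p(p - 3)(p - 2)(p + 4) = 0 at p ∈ {-4, 0, 2, 3}; ∂g/∂q = -12(q - 4)(q + 1)(q + 4) = 0 at q ∈ {-4, -1, 4}.
The Hessian is diagonal: diag(g_pp, g_qq). Second derivatives: g_pp(-4)=-10080, g_pp(0)=1440, g_pp(2)=-720, g_pp(3)=1260; g_qq(-4)=-288, g_qq(-1)=180, g_qq(4)=-480.
Local minima occur where both diagonal entries positive: (0, -1), (3, -1). Count: 2.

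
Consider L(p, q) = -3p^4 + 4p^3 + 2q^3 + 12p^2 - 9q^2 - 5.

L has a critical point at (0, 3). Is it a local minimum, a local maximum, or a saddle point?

The mixed partial ∂²L/∂p∂q is 0, so the Hessian at any point is diag(L_pp, L_qq) = diag(12(-3p^2 + 2p + 2), 6(2q - 3)).
At (0, 3): H = diag(24, 18).
Both eigenvalues are positive, so H is positive definite: a local minimum.

local minimum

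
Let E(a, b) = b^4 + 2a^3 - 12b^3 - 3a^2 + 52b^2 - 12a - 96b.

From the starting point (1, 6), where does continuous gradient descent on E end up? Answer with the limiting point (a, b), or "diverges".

(2, 4)

E is separable, so gradient descent decouples: a follows -∂E/∂a, b follows -∂E/∂b.
∂E/∂a = 6(a - 2)(a + 1); at a=1 this is -12, so a increases.
∂E/∂b = 4(b - 4)(b - 3)(b - 2); at b=6 this is 96, so b decreases.
a converges to its nearest critical value 2 (a local min of the a-part); b converges to 4. The iterate converges to (2, 4).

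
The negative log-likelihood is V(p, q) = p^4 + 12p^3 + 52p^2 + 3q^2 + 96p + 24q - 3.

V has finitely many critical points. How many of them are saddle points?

1

V separates as a function of p plus a function of q, so ∇V=0 decouples.
∂V/∂p = 4(p + 2)(p + 3)(p + 4) = 0 at p ∈ {-4, -3, -2}; ∂V/∂q = 6(q + 4) = 0 at q ∈ {-4}.
The Hessian is diagonal: diag(V_pp, V_qq). Second derivatives: V_pp(-4)=8, V_pp(-3)=-4, V_pp(-2)=8; V_qq(-4)=6.
Saddle points occur where the two diagonal entries have opposite signs: (-3, -4). Count: 1.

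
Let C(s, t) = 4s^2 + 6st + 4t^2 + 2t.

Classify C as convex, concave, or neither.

C is quadratic, so its Hessian is the constant matrix H = [[8, 6], [6, 8]].
det(H) = 28, tr(H) = 16.
det(H) > 0 and tr(H) > 0, so H is positive definite everywhere: convex.

convex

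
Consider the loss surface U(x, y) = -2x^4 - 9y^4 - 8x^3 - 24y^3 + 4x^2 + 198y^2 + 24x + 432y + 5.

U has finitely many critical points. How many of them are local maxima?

U separates as a function of x plus a function of y, so ∇U=0 decouples.
∂U/∂x = -8(x - 1)(x + 1)(x + 3) = 0 at x ∈ {-3, -1, 1}; ∂U/∂y = -36(y - 3)(y + 1)(y + 4) = 0 at y ∈ {-4, -1, 3}.
The Hessian is diagonal: diag(U_xx, U_yy). Second derivatives: U_xx(-3)=-64, U_xx(-1)=32, U_xx(1)=-64; U_yy(-4)=-756, U_yy(-1)=432, U_yy(3)=-1008.
Local maxima occur where both diagonal entries negative: (-3, -4), (-3, 3), (1, -4), (1, 3). Count: 4.

4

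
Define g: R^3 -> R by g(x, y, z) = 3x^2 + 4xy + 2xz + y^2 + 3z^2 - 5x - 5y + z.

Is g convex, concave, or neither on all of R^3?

neither

g is quadratic, so its Hessian is the constant matrix H = [[6, 4, 2], [4, 2, 0], [2, 0, 6]].
Leading principal minors: 6, -4, -32.
Neither pattern holds ⇒ H is indefinite ⇒ neither convex nor concave.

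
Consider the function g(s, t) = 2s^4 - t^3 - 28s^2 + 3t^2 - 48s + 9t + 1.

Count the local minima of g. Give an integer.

2

g separates as a function of s plus a function of t, so ∇g=0 decouples.
∂g/∂s = 8(s - 3)(s + 1)(s + 2) = 0 at s ∈ {-2, -1, 3}; ∂g/∂t = -3(t - 3)(t + 1) = 0 at t ∈ {-1, 3}.
The Hessian is diagonal: diag(g_ss, g_tt). Second derivatives: g_ss(-2)=40, g_ss(-1)=-32, g_ss(3)=160; g_tt(-1)=12, g_tt(3)=-12.
Local minima occur where both diagonal entries positive: (-2, -1), (3, -1). Count: 2.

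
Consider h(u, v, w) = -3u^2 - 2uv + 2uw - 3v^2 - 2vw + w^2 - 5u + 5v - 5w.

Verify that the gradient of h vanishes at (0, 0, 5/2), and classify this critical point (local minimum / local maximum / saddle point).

∇h = (-6u - 2v + 2w - 5, -2u - 6v - 2w + 5, 2u - 2v + 2w - 5); substituting (0, 0, 5/2) gives ∇h = (0, 0, 0), so (0, 0, 5/2) is indeed a critical point.
The Hessian is constant: H = [[-6, -2, 2], [-2, -6, -2], [2, -2, 2]].
Leading principal minors: Δ₁ = -6, Δ₂ = 32, Δ₃ = 128.
The minors fit neither the all-positive nor the alternating-sign pattern, so H is indefinite: a saddle point.

saddle point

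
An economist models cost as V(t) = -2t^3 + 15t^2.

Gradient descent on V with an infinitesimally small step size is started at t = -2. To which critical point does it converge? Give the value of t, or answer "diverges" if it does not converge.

V'(t) = -6t(t - 5), so V'(-2) = -84.
Gradient descent moves in the -V' direction, i.e. t is increasing.
The nearest critical point in that direction is t = 0, where V'' = 30 > 0 (a local minimum). The iterate converges there.

0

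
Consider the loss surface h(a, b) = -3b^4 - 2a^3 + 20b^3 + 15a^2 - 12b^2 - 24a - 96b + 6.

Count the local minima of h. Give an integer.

h separates as a function of a plus a function of b, so ∇h=0 decouples.
∂h/∂a = -6(a - 4)(a - 1) = 0 at a ∈ {1, 4}; ∂h/∂b = -12(b - 4)(b - 2)(b + 1) = 0 at b ∈ {-1, 2, 4}.
The Hessian is diagonal: diag(h_aa, h_bb). Second derivatives: h_aa(1)=18, h_aa(4)=-18; h_bb(-1)=-180, h_bb(2)=72, h_bb(4)=-120.
Local minima occur where both diagonal entries positive: (1, 2). Count: 1.

1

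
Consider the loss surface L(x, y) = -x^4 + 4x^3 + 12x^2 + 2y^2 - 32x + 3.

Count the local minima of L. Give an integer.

L separates as a function of x plus a function of y, so ∇L=0 decouples.
∂L/∂x = -4(x - 4)(x - 1)(x + 2) = 0 at x ∈ {-2, 1, 4}; ∂L/∂y = 4y = 0 at y ∈ {0}.
The Hessian is diagonal: diag(L_xx, L_yy). Second derivatives: L_xx(-2)=-72, L_xx(1)=36, L_xx(4)=-72; L_yy(0)=4.
Local minima occur where both diagonal entries positive: (1, 0). Count: 1.

1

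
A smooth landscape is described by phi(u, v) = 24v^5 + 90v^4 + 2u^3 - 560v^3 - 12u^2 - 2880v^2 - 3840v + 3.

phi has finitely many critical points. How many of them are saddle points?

4

phi separates as a function of u plus a function of v, so ∇phi=0 decouples.
∂phi/∂u = 6u(u - 4) = 0 at u ∈ {0, 4}; ∂phi/∂v = 120(v - 4)(v + 1)(v + 2)(v + 4) = 0 at v ∈ {-4, -2, -1, 4}.
The Hessian is diagonal: diag(phi_uu, phi_vv). Second derivatives: phi_uu(0)=-24, phi_uu(4)=24; phi_vv(-4)=-5760, phi_vv(-2)=1440, phi_vv(-1)=-1800, phi_vv(4)=28800.
Saddle points occur where the two diagonal entries have opposite signs: (0, -2), (0, 4), (4, -4), (4, -1). Count: 4.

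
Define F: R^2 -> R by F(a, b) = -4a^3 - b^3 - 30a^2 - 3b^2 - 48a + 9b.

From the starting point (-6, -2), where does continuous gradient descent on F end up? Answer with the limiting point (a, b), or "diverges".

F is separable, so gradient descent decouples: a follows -∂F/∂a, b follows -∂F/∂b.
∂F/∂a = -12(a + 1)(a + 4); at a=-6 this is -120, so a increases.
∂F/∂b = -3(b - 1)(b + 3); at b=-2 this is 9, so b decreases.
a converges to its nearest critical value -4 (a local min of the a-part); b converges to -3. The iterate converges to (-4, -3).

(-4, -3)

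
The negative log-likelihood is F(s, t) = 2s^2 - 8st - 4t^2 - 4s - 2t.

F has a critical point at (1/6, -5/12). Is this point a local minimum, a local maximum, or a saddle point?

saddle point

The Hessian of F is constant: H = [[4, -8], [-8, -8]].
det(H) = 4·(-8) − (-8)² = -96.
Since det(H) < 0, H is indefinite and the critical point is a saddle point.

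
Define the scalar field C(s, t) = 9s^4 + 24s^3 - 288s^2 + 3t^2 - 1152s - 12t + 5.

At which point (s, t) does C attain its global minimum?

(4, 2)

C(s,t) separates as P(s) + Q(t) + 5, so its minimum is min P + min Q + 5.
P'(s) = 36(s - 4)(s + 2)(s + 4) vanishes at s ∈ {-4, -2, 4}; Q'(t) = 6(t - 2) vanishes at t ∈ {2}.
Local minima of P (where P''>0): P(-4)=768, P(4)=-5376. Local minima of Q: Q(2)=-12.
So the global minimum of C is P(4) + Q(2) + 5 = -5376 − 12 + 5 = -5383, attained at (4, 2).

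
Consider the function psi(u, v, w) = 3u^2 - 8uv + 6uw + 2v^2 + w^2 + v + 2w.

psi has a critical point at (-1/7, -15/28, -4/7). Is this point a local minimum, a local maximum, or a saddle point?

The Hessian is constant: H = [[6, -8, 6], [-8, 4, 0], [6, 0, 2]].
Leading principal minors: Δ₁ = 6, Δ₂ = -40, Δ₃ = -224.
The minors fit neither the all-positive nor the alternating-sign pattern, so H is indefinite: a saddle point.

saddle point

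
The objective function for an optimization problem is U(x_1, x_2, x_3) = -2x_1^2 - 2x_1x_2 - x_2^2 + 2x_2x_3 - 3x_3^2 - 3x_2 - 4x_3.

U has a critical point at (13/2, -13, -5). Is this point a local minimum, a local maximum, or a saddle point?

The Hessian is constant: H = [[-4, -2, 0], [-2, -2, 2], [0, 2, -6]].
Leading principal minors: Δ₁ = -4, Δ₂ = 4, Δ₃ = -8.
The minors alternate sign starting negative (−, +, −), so H is negative definite: a local maximum.

local maximum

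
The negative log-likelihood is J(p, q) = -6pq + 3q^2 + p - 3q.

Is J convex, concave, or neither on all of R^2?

J is quadratic, so its Hessian is the constant matrix H = [[0, -6], [-6, 6]].
det(H) = -36, tr(H) = 6.
det(H) < 0, so H is indefinite: neither convex nor concave.

neither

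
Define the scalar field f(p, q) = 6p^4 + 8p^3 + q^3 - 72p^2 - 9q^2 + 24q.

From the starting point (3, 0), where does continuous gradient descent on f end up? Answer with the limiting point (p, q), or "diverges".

f is separable, so gradient descent decouples: p follows -∂f/∂p, q follows -∂f/∂q.
∂f/∂p = 24p(p - 2)(p + 3); at p=3 this is 432, so p decreases.
∂f/∂q = 3(q - 4)(q - 2); at q=0 this is 24, so q decreases.
The q-coordinate has no critical point in that direction and runs off to infinity.

diverges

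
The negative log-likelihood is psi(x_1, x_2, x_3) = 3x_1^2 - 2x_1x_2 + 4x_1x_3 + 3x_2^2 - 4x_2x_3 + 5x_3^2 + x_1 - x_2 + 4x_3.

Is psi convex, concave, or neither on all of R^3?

psi is quadratic, so its Hessian is the constant matrix H = [[6, -2, 4], [-2, 6, -4], [4, -4, 10]].
Leading principal minors: 6, 32, 192.
All positive ⇒ H ≻ 0 ⇒ convex.

convex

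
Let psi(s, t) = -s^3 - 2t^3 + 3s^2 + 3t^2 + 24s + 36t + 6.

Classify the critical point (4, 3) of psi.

The mixed partial ∂²psi/∂s∂t is 0, so the Hessian at any point is diag(psi_ss, psi_tt) = diag(6(-s + 1), 6(-2t + 1)).
At (4, 3): H = diag(-18, -30).
Both eigenvalues are negative, so H is negative definite: a local maximum.

local maximum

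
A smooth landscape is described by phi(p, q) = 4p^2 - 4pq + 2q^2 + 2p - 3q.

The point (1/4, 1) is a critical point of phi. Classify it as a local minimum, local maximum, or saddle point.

The Hessian of phi is constant: H = [[8, -4], [-4, 4]].
det(H) = 8·4 − (-4)² = 16.
det(H) > 0 and tr(H) = 12 > 0, so H is positive definite and the point is a local minimum.

local minimum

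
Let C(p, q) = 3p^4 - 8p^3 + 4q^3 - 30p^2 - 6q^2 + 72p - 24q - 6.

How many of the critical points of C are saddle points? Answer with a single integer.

C separates as a function of p plus a function of q, so ∇C=0 decouples.
∂C/∂p = 12(p - 3)(p - 1)(p + 2) = 0 at p ∈ {-2, 1, 3}; ∂C/∂q = 12(q - 2)(q + 1) = 0 at q ∈ {-1, 2}.
The Hessian is diagonal: diag(C_pp, C_qq). Second derivatives: C_pp(-2)=180, C_pp(1)=-72, C_pp(3)=120; C_qq(-1)=-36, C_qq(2)=36.
Saddle points occur where the two diagonal entries have opposite signs: (-2, -1), (1, 2), (3, -1). Count: 3.

3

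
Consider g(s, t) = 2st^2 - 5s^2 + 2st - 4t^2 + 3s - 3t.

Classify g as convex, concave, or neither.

neither

The term 2st^2 is cubic, so the Hessian is not constant.
∂²g/∂t² = 4s - 8, which takes both signs as s varies (negative for sufficiently negative s). A diagonal entry of the Hessian changing sign means the Hessian is neither positive- nor negative-semidefinite on all of R^2.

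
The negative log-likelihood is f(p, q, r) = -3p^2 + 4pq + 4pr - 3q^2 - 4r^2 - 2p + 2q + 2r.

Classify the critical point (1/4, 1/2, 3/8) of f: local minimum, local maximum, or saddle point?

local maximum

The Hessian is constant: H = [[-6, 4, 4], [4, -6, 0], [4, 0, -8]].
Leading principal minors: Δ₁ = -6, Δ₂ = 20, Δ₃ = -64.
The minors alternate sign starting negative (−, +, −), so H is negative definite: a local maximum.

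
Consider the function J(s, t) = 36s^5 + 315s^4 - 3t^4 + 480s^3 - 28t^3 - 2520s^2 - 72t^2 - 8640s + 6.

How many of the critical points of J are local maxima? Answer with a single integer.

4

J separates as a function of s plus a function of t, so ∇J=0 decouples.
∂J/∂s = 180(s - 2)(s + 2)(s + 3)(s + 4) = 0 at s ∈ {-4, -3, -2, 2}; ∂J/∂t = -12t(t + 3)(t + 4) = 0 at t ∈ {-4, -3, 0}.
The Hessian is diagonal: diag(J_ss, J_tt). Second derivatives: J_ss(-4)=-2160, J_ss(-3)=900, J_ss(-2)=-1440, J_ss(2)=21600; J_tt(-4)=-48, J_tt(-3)=36, J_tt(0)=-144.
Local maxima occur where both diagonal entries negative: (-4, -4), (-4, 0), (-2, -4), (-2, 0). Count: 4.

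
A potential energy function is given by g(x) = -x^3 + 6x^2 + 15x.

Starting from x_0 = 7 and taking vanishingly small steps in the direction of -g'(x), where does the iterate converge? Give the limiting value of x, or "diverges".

diverges

g'(x) = -3(x - 5)(x + 1), so g'(7) = -48.
Gradient descent moves in the -g' direction, i.e. x is increasing.
There is no critical point above x=7, and g' keeps the same sign, so the iterate runs off to +∞.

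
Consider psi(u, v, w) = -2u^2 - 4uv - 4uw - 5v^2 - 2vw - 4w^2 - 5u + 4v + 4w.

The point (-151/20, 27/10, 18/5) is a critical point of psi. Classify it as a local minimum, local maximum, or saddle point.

local maximum

The Hessian is constant: H = [[-4, -4, -4], [-4, -10, -2], [-4, -2, -8]].
Leading principal minors: Δ₁ = -4, Δ₂ = 24, Δ₃ = -80.
The minors alternate sign starting negative (−, +, −), so H is negative definite: a local maximum.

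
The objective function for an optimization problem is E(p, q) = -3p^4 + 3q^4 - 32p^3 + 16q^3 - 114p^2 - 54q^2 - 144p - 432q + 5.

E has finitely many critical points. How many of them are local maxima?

2

E separates as a function of p plus a function of q, so ∇E=0 decouples.
∂E/∂p = -12(p + 1)(p + 3)(p + 4) = 0 at p ∈ {-4, -3, -1}; ∂E/∂q = 12(q - 3)(q + 3)(q + 4) = 0 at q ∈ {-4, -3, 3}.
The Hessian is diagonal: diag(E_pp, E_qq). Second derivatives: E_pp(-4)=-36, E_pp(-3)=24, E_pp(-1)=-72; E_qq(-4)=84, E_qq(-3)=-72, E_qq(3)=504.
Local maxima occur where both diagonal entries negative: (-4, -3), (-1, -3). Count: 2.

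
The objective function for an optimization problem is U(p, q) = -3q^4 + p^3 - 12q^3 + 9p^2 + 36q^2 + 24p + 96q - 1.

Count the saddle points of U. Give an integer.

U separates as a function of p plus a function of q, so ∇U=0 decouples.
∂U/∂p = 3(p + 2)(p + 4) = 0 at p ∈ {-4, -2}; ∂U/∂q = -12(q - 2)(q + 1)(q + 4) = 0 at q ∈ {-4, -1, 2}.
The Hessian is diagonal: diag(U_pp, U_qq). Second derivatives: U_pp(-4)=-6, U_pp(-2)=6; U_qq(-4)=-216, U_qq(-1)=108, U_qq(2)=-216.
Saddle points occur where the two diagonal entries have opposite signs: (-4, -1), (-2, -4), (-2, 2). Count: 3.

3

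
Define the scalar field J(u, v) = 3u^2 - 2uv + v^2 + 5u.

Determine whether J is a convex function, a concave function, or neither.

convex

J is quadratic, so its Hessian is the constant matrix H = [[6, -2], [-2, 2]].
det(H) = 8, tr(H) = 8.
det(H) > 0 and tr(H) > 0, so H is positive definite everywhere: convex.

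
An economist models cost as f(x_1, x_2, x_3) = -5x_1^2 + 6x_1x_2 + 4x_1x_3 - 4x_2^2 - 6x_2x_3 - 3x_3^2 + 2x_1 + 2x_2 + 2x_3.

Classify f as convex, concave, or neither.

concave

f is quadratic, so its Hessian is the constant matrix H = [[-10, 6, 4], [6, -8, -6], [4, -6, -6]].
Leading principal minors: -10, 44, -64.
Signs alternate −, +, − ⇒ H ≺ 0 ⇒ concave.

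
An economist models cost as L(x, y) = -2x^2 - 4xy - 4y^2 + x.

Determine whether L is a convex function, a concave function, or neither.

concave

L is quadratic, so its Hessian is the constant matrix H = [[-4, -4], [-4, -8]].
det(H) = 16, tr(H) = -12.
det(H) > 0 and tr(H) < 0, so H is negative definite everywhere: concave.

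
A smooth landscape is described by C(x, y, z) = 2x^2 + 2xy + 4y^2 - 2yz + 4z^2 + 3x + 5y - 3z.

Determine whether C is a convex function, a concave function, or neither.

C is quadratic, so its Hessian is the constant matrix H = [[4, 2, 0], [2, 8, -2], [0, -2, 8]].
Leading principal minors: 4, 28, 208.
All positive ⇒ H ≻ 0 ⇒ convex.

convex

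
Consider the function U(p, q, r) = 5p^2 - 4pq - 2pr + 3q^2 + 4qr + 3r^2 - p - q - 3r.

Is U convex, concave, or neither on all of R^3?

convex

U is quadratic, so its Hessian is the constant matrix H = [[10, -4, -2], [-4, 6, 4], [-2, 4, 6]].
Leading principal minors: 10, 44, 144.
All positive ⇒ H ≻ 0 ⇒ convex.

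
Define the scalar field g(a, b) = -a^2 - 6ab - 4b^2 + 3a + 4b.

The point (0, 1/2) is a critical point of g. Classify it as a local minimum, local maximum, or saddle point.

The Hessian of g is constant: H = [[-2, -6], [-6, -8]].
det(H) = (-2)·(-8) − (-6)² = -20.
Since det(H) < 0, H is indefinite and the critical point is a saddle point.

saddle point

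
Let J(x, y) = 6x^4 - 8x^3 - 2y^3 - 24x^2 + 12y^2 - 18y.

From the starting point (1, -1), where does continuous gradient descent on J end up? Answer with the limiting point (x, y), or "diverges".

J is separable, so gradient descent decouples: x follows -∂J/∂x, y follows -∂J/∂y.
∂J/∂x = 24x(x - 2)(x + 1); at x=1 this is -48, so x increases.
∂J/∂y = -6(y - 3)(y - 1); at y=-1 this is -48, so y increases.
x converges to its nearest critical value 2 (a local min of the x-part); y converges to 1. The iterate converges to (2, 1).

(2, 1)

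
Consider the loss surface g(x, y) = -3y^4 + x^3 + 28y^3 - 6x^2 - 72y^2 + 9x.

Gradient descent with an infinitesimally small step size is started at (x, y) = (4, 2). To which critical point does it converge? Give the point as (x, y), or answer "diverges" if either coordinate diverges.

g is separable, so gradient descent decouples: x follows -∂g/∂x, y follows -∂g/∂y.
∂g/∂x = 3(x - 3)(x - 1); at x=4 this is 9, so x decreases.
∂g/∂y = -12y(y - 4)(y - 3); at y=2 this is -48, so y increases.
x converges to its nearest critical value 3 (a local min of the x-part); y converges to 3. The iterate converges to (3, 3).

(3, 3)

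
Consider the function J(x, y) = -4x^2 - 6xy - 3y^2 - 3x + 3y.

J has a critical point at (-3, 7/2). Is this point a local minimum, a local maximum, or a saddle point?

local maximum

The Hessian of J is constant: H = [[-8, -6], [-6, -6]].
det(H) = (-8)·(-6) − (-6)² = 12.
det(H) > 0 and tr(H) = -14 < 0, so H is negative definite and the point is a local maximum.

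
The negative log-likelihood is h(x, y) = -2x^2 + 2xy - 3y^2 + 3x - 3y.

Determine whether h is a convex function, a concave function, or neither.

concave

h is quadratic, so its Hessian is the constant matrix H = [[-4, 2], [2, -6]].
det(H) = 20, tr(H) = -10.
det(H) > 0 and tr(H) < 0, so H is negative definite everywhere: concave.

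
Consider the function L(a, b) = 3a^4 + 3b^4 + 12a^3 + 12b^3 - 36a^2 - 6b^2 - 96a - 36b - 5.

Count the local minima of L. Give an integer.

4

L separates as a function of a plus a function of b, so ∇L=0 decouples.
∂L/∂a = 12(a - 2)(a + 1)(a + 4) = 0 at a ∈ {-4, -1, 2}; ∂L/∂b = 12(b - 1)(b + 1)(b + 3) = 0 at b ∈ {-3, -1, 1}.
The Hessian is diagonal: diag(L_aa, L_bb). Second derivatives: L_aa(-4)=216, L_aa(-1)=-108, L_aa(2)=216; L_bb(-3)=96, L_bb(-1)=-48, L_bb(1)=96.
Local minima occur where both diagonal entries positive: (-4, -3), (-4, 1), (2, -3), (2, 1). Count: 4.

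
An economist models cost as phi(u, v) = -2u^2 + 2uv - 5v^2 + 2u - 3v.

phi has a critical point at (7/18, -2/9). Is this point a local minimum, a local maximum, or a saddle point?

The Hessian of phi is constant: H = [[-4, 2], [2, -10]].
det(H) = (-4)·(-10) − 2² = 36.
det(H) > 0 and tr(H) = -14 < 0, so H is negative definite and the point is a local maximum.

local maximum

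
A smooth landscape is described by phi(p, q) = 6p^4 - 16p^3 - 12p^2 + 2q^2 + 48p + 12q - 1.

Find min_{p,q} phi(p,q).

-57

phi(p,q) separates as A(p) + B(q) − 1, so its minimum is min A + min B − 1.
A'(p) = 24(p - 2)(p - 1)(p + 1) vanishes at p ∈ {-1, 1, 2}; B'(q) = 4q + 12 vanishes at q ∈ {-3}.
Local minima of A (where A''>0): A(-1)=-38, A(2)=16. Local minima of B: B(-3)=-18.
So the global minimum of phi is A(-1) + B(-3) − 1 = -38 − 18 − 1 = -57, attained at (-1, -3).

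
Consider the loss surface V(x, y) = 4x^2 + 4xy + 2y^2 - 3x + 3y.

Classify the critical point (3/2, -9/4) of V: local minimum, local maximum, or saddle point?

local minimum

The Hessian of V is constant: H = [[8, 4], [4, 4]].
det(H) = 8·4 − 4² = 16.
det(H) > 0 and tr(H) = 12 > 0, so H is positive definite and the point is a local minimum.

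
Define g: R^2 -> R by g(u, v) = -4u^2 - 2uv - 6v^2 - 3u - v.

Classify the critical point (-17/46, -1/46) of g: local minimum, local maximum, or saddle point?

local maximum

The Hessian of g is constant: H = [[-8, -2], [-2, -12]].
det(H) = (-8)·(-12) − (-2)² = 92.
det(H) > 0 and tr(H) = -20 < 0, so H is negative definite and the point is a local maximum.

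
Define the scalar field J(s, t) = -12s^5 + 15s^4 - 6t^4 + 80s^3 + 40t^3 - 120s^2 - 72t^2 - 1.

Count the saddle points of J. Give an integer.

J separates as a function of s plus a function of t, so ∇J=0 decouples.
∂J/∂s = -60s(s - 2)(s - 1)(s + 2) = 0 at s ∈ {-2, 0, 1, 2}; ∂J/∂t = -24t(t - 3)(t - 2) = 0 at t ∈ {0, 2, 3}.
The Hessian is diagonal: diag(J_ss, J_tt). Second derivatives: J_ss(-2)=1440, J_ss(0)=-240, J_ss(1)=180, J_ss(2)=-480; J_tt(0)=-144, J_tt(2)=48, J_tt(3)=-72.
Saddle points occur where the two diagonal entries have opposite signs: (-2, 0), (-2, 3), (0, 2), (1, 0), (1, 3), (2, 2). Count: 6.

6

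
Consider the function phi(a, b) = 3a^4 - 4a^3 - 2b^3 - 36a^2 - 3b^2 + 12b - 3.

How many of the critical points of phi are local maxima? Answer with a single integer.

1

phi separates as a function of a plus a function of b, so ∇phi=0 decouples.
∂phi/∂a = 12a(a - 3)(a + 2) = 0 at a ∈ {-2, 0, 3}; ∂phi/∂b = -6(b - 1)(b + 2) = 0 at b ∈ {-2, 1}.
The Hessian is diagonal: diag(phi_aa, phi_bb). Second derivatives: phi_aa(-2)=120, phi_aa(0)=-72, phi_aa(3)=180; phi_bb(-2)=18, phi_bb(1)=-18.
Local maxima occur where both diagonal entries negative: (0, 1). Count: 1.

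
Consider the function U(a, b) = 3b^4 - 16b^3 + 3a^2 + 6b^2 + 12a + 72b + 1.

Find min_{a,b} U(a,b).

-58

U(a,b) separates as P(a) + Q(b) + 1, so its minimum is min P + min Q + 1.
P'(a) = 6a + 12 vanishes at a ∈ {-2}; Q'(b) = 12(b - 3)(b - 2)(b + 1) vanishes at b ∈ {-1, 2, 3}.
Local minima of P (where P''>0): P(-2)=-12. Local minima of Q: Q(-1)=-47, Q(3)=81.
So the global minimum of U is P(-2) + Q(-1) + 1 = -12 − 47 + 1 = -58, attained at (-2, -1).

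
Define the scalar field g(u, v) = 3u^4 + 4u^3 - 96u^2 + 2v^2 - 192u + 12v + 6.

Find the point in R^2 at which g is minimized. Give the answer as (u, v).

(4, -3)

g(u,v) separates as P(u) + Q(v) + 6, so its minimum is min P + min Q + 6.
P'(u) = 12(u - 4)(u + 1)(u + 4) vanishes at u ∈ {-4, -1, 4}; Q'(v) = 4v + 12 vanishes at v ∈ {-3}.
Local minima of P (where P''>0): P(-4)=-256, P(4)=-1280. Local minima of Q: Q(-3)=-18.
So the global minimum of g is P(4) + Q(-3) + 6 = -1280 − 18 + 6 = -1292, attained at (4, -3).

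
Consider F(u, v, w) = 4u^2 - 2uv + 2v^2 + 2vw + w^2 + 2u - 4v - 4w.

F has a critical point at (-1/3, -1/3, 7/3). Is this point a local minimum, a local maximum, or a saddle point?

local minimum

The Hessian is constant: H = [[8, -2, 0], [-2, 4, 2], [0, 2, 2]].
Leading principal minors: Δ₁ = 8, Δ₂ = 28, Δ₃ = 24.
All leading minors are positive, so H is positive definite: a local minimum.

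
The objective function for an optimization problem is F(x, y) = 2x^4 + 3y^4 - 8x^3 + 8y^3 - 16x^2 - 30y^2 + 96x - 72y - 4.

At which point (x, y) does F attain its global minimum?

F(x,y) separates as P(x) + Q(y) − 4, so its minimum is min P + min Q − 4.
P'(x) = 8(x - 3)(x - 2)(x + 2) vanishes at x ∈ {-2, 2, 3}; Q'(y) = 12(y - 2)(y + 1)(y + 3) vanishes at y ∈ {-3, -1, 2}.
Local minima of P (where P''>0): P(-2)=-160, P(3)=90. Local minima of Q: Q(-3)=-27, Q(2)=-152.
So the global minimum of F is P(-2) + Q(2) − 4 = -160 − 152 − 4 = -316, attained at (-2, 2).

(-2, 2)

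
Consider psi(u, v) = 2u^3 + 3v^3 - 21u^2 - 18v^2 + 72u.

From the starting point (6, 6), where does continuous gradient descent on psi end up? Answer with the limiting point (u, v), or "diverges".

(4, 4)

psi is separable, so gradient descent decouples: u follows -∂psi/∂u, v follows -∂psi/∂v.
∂psi/∂u = 6(u - 4)(u - 3); at u=6 this is 36, so u decreases.
∂psi/∂v = 9v(v - 4); at v=6 this is 108, so v decreases.
u converges to its nearest critical value 4 (a local min of the u-part); v converges to 4. The iterate converges to (4, 4).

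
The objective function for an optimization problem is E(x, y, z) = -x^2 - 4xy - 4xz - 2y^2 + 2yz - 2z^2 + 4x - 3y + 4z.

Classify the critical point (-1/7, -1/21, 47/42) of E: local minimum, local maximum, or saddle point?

saddle point

The Hessian is constant: H = [[-2, -4, -4], [-4, -4, 2], [-4, 2, -4]].
Leading principal minors: Δ₁ = -2, Δ₂ = -8, Δ₃ = 168.
The minors fit neither the all-positive nor the alternating-sign pattern, so H is indefinite: a saddle point.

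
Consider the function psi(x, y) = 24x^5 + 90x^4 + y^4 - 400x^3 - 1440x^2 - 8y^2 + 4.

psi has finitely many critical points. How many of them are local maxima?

psi separates as a function of x plus a function of y, so ∇psi=0 decouples.
∂psi/∂x = 120x(x - 3)(x + 2)(x + 4) = 0 at x ∈ {-4, -2, 0, 3}; ∂psi/∂y = 4y(y - 2)(y + 2) = 0 at y ∈ {-2, 0, 2}.
The Hessian is diagonal: diag(psi_xx, psi_yy). Second derivatives: psi_xx(-4)=-6720, psi_xx(-2)=2400, psi_xx(0)=-2880, psi_xx(3)=12600; psi_yy(-2)=32, psi_yy(0)=-16, psi_yy(2)=32.
Local maxima occur where both diagonal entries negative: (-4, 0), (0, 0). Count: 2.

2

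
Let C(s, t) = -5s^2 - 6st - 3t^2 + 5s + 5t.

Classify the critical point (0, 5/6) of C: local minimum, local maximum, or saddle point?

local maximum

The Hessian of C is constant: H = [[-10, -6], [-6, -6]].
det(H) = (-10)·(-6) − (-6)² = 24.
det(H) > 0 and tr(H) = -16 < 0, so H is negative definite and the point is a local maximum.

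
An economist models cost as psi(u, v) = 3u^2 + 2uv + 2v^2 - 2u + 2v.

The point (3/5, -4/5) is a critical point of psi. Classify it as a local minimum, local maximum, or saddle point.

The Hessian of psi is constant: H = [[6, 2], [2, 4]].
det(H) = 6·4 − 2² = 20.
det(H) > 0 and tr(H) = 10 > 0, so H is positive definite and the point is a local minimum.

local minimum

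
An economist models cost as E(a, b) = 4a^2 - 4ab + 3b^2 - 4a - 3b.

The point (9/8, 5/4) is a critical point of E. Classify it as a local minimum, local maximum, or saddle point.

The Hessian of E is constant: H = [[8, -4], [-4, 6]].
det(H) = 8·6 − (-4)² = 32.
det(H) > 0 and tr(H) = 14 > 0, so H is positive definite and the point is a local minimum.

local minimum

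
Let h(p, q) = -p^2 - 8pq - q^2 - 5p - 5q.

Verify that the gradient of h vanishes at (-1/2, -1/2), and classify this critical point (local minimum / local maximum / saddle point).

∇h = (-2p - 8q - 5, -8p - 2q - 5); substituting (-1/2, -1/2) gives ∇h = (0, 0), so (-1/2, -1/2) is indeed a critical point.
The Hessian of h is constant: H = [[-2, -8], [-8, -2]].
det(H) = (-2)·(-2) − (-8)² = -60.
Since det(H) < 0, H is indefinite and the critical point is a saddle point.

saddle point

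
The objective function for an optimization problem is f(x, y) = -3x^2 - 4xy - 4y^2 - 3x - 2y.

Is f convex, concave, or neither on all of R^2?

concave

f is quadratic, so its Hessian is the constant matrix H = [[-6, -4], [-4, -8]].
det(H) = 32, tr(H) = -14.
det(H) > 0 and tr(H) < 0, so H is negative definite everywhere: concave.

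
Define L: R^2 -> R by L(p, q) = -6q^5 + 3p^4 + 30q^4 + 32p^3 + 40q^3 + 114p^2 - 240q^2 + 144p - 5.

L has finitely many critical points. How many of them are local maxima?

L separates as a function of p plus a function of q, so ∇L=0 decouples.
∂L/∂p = 12(p + 1)(p + 3)(p + 4) = 0 at p ∈ {-4, -3, -1}; ∂L/∂q = -30q(q - 4)(q - 2)(q + 2) = 0 at q ∈ {-2, 0, 2, 4}.
The Hessian is diagonal: diag(L_pp, L_qq). Second derivatives: L_pp(-4)=36, L_pp(-3)=-24, L_pp(-1)=72; L_qq(-2)=1440, L_qq(0)=-480, L_qq(2)=480, L_qq(4)=-1440.
Local maxima occur where both diagonal entries negative: (-3, 0), (-3, 4). Count: 2.

2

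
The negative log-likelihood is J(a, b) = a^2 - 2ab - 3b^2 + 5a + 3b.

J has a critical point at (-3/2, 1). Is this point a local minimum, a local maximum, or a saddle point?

saddle point

The Hessian of J is constant: H = [[2, -2], [-2, -6]].
det(H) = 2·(-6) − (-2)² = -16.
Since det(H) < 0, H is indefinite and the critical point is a saddle point.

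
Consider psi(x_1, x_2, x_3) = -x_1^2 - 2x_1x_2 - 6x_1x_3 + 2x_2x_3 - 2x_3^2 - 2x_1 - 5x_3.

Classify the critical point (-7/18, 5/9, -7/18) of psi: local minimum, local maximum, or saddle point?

saddle point

The Hessian is constant: H = [[-2, -2, -6], [-2, 0, 2], [-6, 2, -4]].
Leading principal minors: Δ₁ = -2, Δ₂ = -4, Δ₃ = 72.
The minors fit neither the all-positive nor the alternating-sign pattern, so H is indefinite: a saddle point.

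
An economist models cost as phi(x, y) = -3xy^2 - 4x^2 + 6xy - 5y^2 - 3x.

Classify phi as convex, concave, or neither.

neither

The term -3xy^2 is cubic, so the Hessian is not constant.
∂²phi/∂y² = -6x - 10, which takes both signs as x varies (negative for sufficiently large x). A diagonal entry of the Hessian changing sign means the Hessian is neither positive- nor negative-semidefinite on all of R^2.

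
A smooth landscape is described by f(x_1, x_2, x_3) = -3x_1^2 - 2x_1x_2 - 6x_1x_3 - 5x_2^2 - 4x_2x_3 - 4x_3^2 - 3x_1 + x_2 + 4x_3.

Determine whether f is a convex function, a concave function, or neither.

concave

f is quadratic, so its Hessian is the constant matrix H = [[-6, -2, -6], [-2, -10, -4], [-6, -4, -8]].
Leading principal minors: -6, 56, -88.
Signs alternate −, +, − ⇒ H ≺ 0 ⇒ concave.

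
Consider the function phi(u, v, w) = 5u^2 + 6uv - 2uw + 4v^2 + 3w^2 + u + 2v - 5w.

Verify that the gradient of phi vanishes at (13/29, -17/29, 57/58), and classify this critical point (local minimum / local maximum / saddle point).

local minimum

∇phi = (10u + 6v - 2w + 1, 6u + 8v + 2, -2u + 6w - 5); substituting (13/29, -17/29, 57/58) gives ∇phi = (0, 0, 0), so (13/29, -17/29, 57/58) is indeed a critical point.
The Hessian is constant: H = [[10, 6, -2], [6, 8, 0], [-2, 0, 6]].
Leading principal minors: Δ₁ = 10, Δ₂ = 44, Δ₃ = 232.
All leading minors are positive, so H is positive definite: a local minimum.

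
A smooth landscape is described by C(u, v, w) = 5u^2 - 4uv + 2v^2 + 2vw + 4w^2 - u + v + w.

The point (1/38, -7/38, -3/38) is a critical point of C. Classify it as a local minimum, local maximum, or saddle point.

The Hessian is constant: H = [[10, -4, 0], [-4, 4, 2], [0, 2, 8]].
Leading principal minors: Δ₁ = 10, Δ₂ = 24, Δ₃ = 152.
All leading minors are positive, so H is positive definite: a local minimum.

local minimum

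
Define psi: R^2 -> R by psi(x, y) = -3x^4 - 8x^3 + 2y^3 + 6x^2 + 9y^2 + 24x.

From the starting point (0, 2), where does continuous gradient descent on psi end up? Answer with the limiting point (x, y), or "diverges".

(-1, 0)

psi is separable, so gradient descent decouples: x follows -∂psi/∂x, y follows -∂psi/∂y.
∂psi/∂x = -12(x - 1)(x + 1)(x + 2); at x=0 this is 24, so x decreases.
∂psi/∂y = 6y(y + 3); at y=2 this is 60, so y decreases.
x converges to its nearest critical value -1 (a local min of the x-part); y converges to 0. The iterate converges to (-1, 0).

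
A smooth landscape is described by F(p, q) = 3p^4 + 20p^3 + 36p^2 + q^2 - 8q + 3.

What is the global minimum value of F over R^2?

F(p,q) separates as A(p) + B(q) + 3, so its minimum is min A + min B + 3.
A'(p) = 12p(p + 2)(p + 3) vanishes at p ∈ {-3, -2, 0}; B'(q) = 2q - 8 vanishes at q ∈ {4}.
Local minima of A (where A''>0): A(-3)=27, A(0)=0. Local minima of B: B(4)=-16.
So the global minimum of F is A(0) + B(4) + 3 = 0 − 16 + 3 = -13, attained at (0, 4).

-13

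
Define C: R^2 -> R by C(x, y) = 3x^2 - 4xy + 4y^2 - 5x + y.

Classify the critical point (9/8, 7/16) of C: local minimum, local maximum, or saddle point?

The Hessian of C is constant: H = [[6, -4], [-4, 8]].
det(H) = 6·8 − (-4)² = 32.
det(H) > 0 and tr(H) = 14 > 0, so H is positive definite and the point is a local minimum.

local minimum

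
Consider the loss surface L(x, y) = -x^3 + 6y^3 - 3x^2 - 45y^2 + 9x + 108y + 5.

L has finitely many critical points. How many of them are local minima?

1

L separates as a function of x plus a function of y, so ∇L=0 decouples.
∂L/∂x = -3(x - 1)(x + 3) = 0 at x ∈ {-3, 1}; ∂L/∂y = 18(y - 3)(y - 2) = 0 at y ∈ {2, 3}.
The Hessian is diagonal: diag(L_xx, L_yy). Second derivatives: L_xx(-3)=12, L_xx(1)=-12; L_yy(2)=-18, L_yy(3)=18.
Local minima occur where both diagonal entries positive: (-3, 3). Count: 1.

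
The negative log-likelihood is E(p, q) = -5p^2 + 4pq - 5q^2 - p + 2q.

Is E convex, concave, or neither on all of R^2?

E is quadratic, so its Hessian is the constant matrix H = [[-10, 4], [4, -10]].
det(H) = 84, tr(H) = -20.
det(H) > 0 and tr(H) < 0, so H is negative definite everywhere: concave.

concave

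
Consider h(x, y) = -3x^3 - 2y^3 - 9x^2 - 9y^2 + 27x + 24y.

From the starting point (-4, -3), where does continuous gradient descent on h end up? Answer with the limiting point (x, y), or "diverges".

h is separable, so gradient descent decouples: x follows -∂h/∂x, y follows -∂h/∂y.
∂h/∂x = -9(x - 1)(x + 3); at x=-4 this is -45, so x increases.
∂h/∂y = -6(y - 1)(y + 4); at y=-3 this is 24, so y decreases.
x converges to its nearest critical value -3 (a local min of the x-part); y converges to -4. The iterate converges to (-3, -4).

(-3, -4)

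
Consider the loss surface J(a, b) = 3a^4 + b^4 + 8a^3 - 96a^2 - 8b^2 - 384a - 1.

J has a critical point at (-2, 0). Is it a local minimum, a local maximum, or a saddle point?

local maximum

The mixed partial ∂²J/∂a∂b is 0, so the Hessian at any point is diag(J_aa, J_bb) = diag(12(3a^2 + 4a - 16), 4(3b^2 - 4)).
At (-2, 0): H = diag(-144, -16).
Both eigenvalues are negative, so H is negative definite: a local maximum.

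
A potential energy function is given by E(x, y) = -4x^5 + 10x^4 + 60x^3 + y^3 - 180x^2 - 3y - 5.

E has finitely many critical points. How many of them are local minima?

2

E separates as a function of x plus a function of y, so ∇E=0 decouples.
∂E/∂x = -20x(x - 3)(x - 2)(x + 3) = 0 at x ∈ {-3, 0, 2, 3}; ∂E/∂y = 3(y - 1)(y + 1) = 0 at y ∈ {-1, 1}.
The Hessian is diagonal: diag(E_xx, E_yy). Second derivatives: E_xx(-3)=1800, E_xx(0)=-360, E_xx(2)=200, E_xx(3)=-360; E_yy(-1)=-6, E_yy(1)=6.
Local minima occur where both diagonal entries positive: (-3, 1), (2, 1). Count: 2.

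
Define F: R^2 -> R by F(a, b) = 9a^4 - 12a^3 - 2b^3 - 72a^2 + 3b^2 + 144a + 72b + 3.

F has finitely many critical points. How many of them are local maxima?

1

F separates as a function of a plus a function of b, so ∇F=0 decouples.
∂F/∂a = 36(a - 2)(a - 1)(a + 2) = 0 at a ∈ {-2, 1, 2}; ∂F/∂b = -6(b - 4)(b + 3) = 0 at b ∈ {-3, 4}.
The Hessian is diagonal: diag(F_aa, F_bb). Second derivatives: F_aa(-2)=432, F_aa(1)=-108, F_aa(2)=144; F_bb(-3)=42, F_bb(4)=-42.
Local maxima occur where both diagonal entries negative: (1, 4). Count: 1.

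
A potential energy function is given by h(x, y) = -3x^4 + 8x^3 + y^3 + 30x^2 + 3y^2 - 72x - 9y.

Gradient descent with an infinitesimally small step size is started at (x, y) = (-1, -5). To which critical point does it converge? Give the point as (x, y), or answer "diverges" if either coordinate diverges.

h is separable, so gradient descent decouples: x follows -∂h/∂x, y follows -∂h/∂y.
∂h/∂x = -12(x - 3)(x - 1)(x + 2); at x=-1 this is -96, so x increases.
∂h/∂y = 3(y - 1)(y + 3); at y=-5 this is 36, so y decreases.
The y-coordinate has no critical point in that direction and runs off to infinity.

diverges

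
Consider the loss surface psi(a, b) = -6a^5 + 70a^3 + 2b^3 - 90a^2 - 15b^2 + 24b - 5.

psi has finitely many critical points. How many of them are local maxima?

psi separates as a function of a plus a function of b, so ∇psi=0 decouples.
∂psi/∂a = -30a(a - 2)(a - 1)(a + 3) = 0 at a ∈ {-3, 0, 1, 2}; ∂psi/∂b = 6(b - 4)(b - 1) = 0 at b ∈ {1, 4}.
The Hessian is diagonal: diag(psi_aa, psi_bb). Second derivatives: psi_aa(-3)=1800, psi_aa(0)=-180, psi_aa(1)=120, psi_aa(2)=-300; psi_bb(1)=-18, psi_bb(4)=18.
Local maxima occur where both diagonal entries negative: (0, 1), (2, 1). Count: 2.

2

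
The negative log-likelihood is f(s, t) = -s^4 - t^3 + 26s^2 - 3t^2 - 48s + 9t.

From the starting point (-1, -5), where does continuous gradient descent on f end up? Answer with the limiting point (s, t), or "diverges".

f is separable, so gradient descent decouples: s follows -∂f/∂s, t follows -∂f/∂t.
∂f/∂s = -4(s - 3)(s - 1)(s + 4); at s=-1 this is -96, so s increases.
∂f/∂t = -3(t - 1)(t + 3); at t=-5 this is -36, so t increases.
s converges to its nearest critical value 1 (a local min of the s-part); t converges to -3. The iterate converges to (1, -3).

(1, -3)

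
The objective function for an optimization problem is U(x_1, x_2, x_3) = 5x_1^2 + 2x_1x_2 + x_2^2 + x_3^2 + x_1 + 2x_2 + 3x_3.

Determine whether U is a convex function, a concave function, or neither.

convex

U is quadratic, so its Hessian is the constant matrix H = [[10, 2, 0], [2, 2, 0], [0, 0, 2]].
Leading principal minors: 10, 16, 32.
All positive ⇒ H ≻ 0 ⇒ convex.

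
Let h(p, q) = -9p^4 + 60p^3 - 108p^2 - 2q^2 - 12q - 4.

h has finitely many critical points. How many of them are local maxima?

2

h separates as a function of p plus a function of q, so ∇h=0 decouples.
∂h/∂p = -36p(p - 3)(p - 2) = 0 at p ∈ {0, 2, 3}; ∂h/∂q = -4(q + 3) = 0 at q ∈ {-3}.
The Hessian is diagonal: diag(h_pp, h_qq). Second derivatives: h_pp(0)=-216, h_pp(2)=72, h_pp(3)=-108; h_qq(-3)=-4.
Local maxima occur where both diagonal entries negative: (0, -3), (3, -3). Count: 2.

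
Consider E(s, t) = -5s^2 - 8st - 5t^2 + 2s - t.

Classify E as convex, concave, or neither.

E is quadratic, so its Hessian is the constant matrix H = [[-10, -8], [-8, -10]].
det(H) = 36, tr(H) = -20.
det(H) > 0 and tr(H) < 0, so H is negative definite everywhere: concave.

concave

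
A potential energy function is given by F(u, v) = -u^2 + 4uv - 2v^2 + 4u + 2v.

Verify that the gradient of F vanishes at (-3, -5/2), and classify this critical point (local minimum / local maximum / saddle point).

saddle point

∇F = (-2u + 4v + 4, 4u - 4v + 2); substituting (-3, -5/2) gives ∇F = (0, 0), so (-3, -5/2) is indeed a critical point.
The Hessian of F is constant: H = [[-2, 4], [4, -4]].
det(H) = (-2)·(-4) − 4² = -8.
Since det(H) < 0, H is indefinite and the critical point is a saddle point.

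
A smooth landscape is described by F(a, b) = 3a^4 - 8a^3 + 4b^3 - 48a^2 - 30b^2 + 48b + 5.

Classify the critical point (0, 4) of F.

saddle point

The mixed partial ∂²F/∂a∂b is 0, so the Hessian at any point is diag(F_aa, F_bb) = diag(12(3a^2 - 4a - 8), 12(2b - 5)).
At (0, 4): H = diag(-96, 36).
The eigenvalues have opposite signs, so H is indefinite: a saddle point.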